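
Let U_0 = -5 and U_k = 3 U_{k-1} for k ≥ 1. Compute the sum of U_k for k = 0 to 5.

-1820

U_1 = 3·(-5) = -15
U_2 = 3·(-15) = -45
U_3 = 3·(-45) = -135
U_4 = 3·(-135) = -405
U_5 = 3·(-405) = -1215
Sum = (-5) + (-15) + (-45) + (-135) + (-405) + (-1215) = -1820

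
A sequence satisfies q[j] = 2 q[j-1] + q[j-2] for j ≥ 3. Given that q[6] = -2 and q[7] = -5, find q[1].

Rearranging, q[j-2] = q[j] - 2 q[j-1].
q[5] = -5 - 2·(-2) = -1
q[4] = -2 - 2·(-1) = 0
q[3] = -1 - 2·0 = -1
q[2] = 0 - 2·(-1) = 2
q[1] = -1 - 2·2 = -5

-5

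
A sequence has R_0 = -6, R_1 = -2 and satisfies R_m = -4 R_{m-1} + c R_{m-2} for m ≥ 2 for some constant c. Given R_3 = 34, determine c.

R_2 = 8 - 6c
R_3 = -32 + 22c
So -32 + 22c = 34, giving c = 3.

3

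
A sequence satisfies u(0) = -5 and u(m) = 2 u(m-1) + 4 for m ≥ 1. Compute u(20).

-1048580

The fixed point is 4/(1 - 2) = -4, so u(m) + 4 = 2(u(m-1) + 4).
Hence u(m) = -1·2^m - 4.
u(20) = -1·2^{20} - 4 = -1·1048576 - 4 = -1048580.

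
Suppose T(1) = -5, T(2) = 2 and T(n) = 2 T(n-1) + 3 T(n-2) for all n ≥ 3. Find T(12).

T(3) = 2(2) + 3(-5) = -11
T(4) = 2(-11) + 3(2) = -16
T(5) = 2(-16) + 3(-11) = -65
T(6) = 2(-65) + 3(-16) = -178
T(7) = 2(-178) + 3(-65) = -551
T(8) = 2(-551) + 3(-178) = -1636
T(9) = 2(-1636) + 3(-551) = -4925
T(10) = 2(-4925) + 3(-1636) = -14758
T(11) = 2(-14758) + 3(-4925) = -44291
T(12) = 2(-44291) + 3(-14758) = -132856

-132856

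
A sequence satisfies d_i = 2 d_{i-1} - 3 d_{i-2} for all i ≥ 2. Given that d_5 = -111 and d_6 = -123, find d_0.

Rearranging, d_{i-2} = (d_i - 2 d_{i-1}) / -3.
d_4 = (-123 - 2(-111)) / -3 = 99/-3 = -33
d_3 = (-111 - 2(-33)) / -3 = -45/-3 = 15
d_2 = (-33 - 2(15)) / -3 = -63/-3 = 21
d_1 = (15 - 2(21)) / -3 = -27/-3 = 9
d_0 = (21 - 2(9)) / -3 = 3/-3 = -1

-1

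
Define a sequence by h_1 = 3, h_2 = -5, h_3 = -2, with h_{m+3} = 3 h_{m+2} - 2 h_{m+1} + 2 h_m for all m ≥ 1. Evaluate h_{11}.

h_4 = 3·(-2) - 2·(-5) + 2·3 = 10
h_5 = 3·10 - 2·(-2) + 2·(-5) = 24
h_6 = 3·24 - 2·10 + 2·(-2) = 48
h_7 = 3·48 - 2·24 + 2·10 = 116
h_8 = 3·116 - 2·48 + 2·24 = 300
h_9 = 3·300 - 2·116 + 2·48 = 764
h_{10} = 3·764 - 2·300 + 2·116 = 1924
h_{11} = 3·1924 - 2·764 + 2·300 = 4844

4844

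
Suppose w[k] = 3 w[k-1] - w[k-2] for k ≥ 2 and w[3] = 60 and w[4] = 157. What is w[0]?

Rearranging, w[k-2] = -(w[k] - 3 w[k-1]).
w[2] = -(157 - 3*60) = 23
w[1] = -(60 - 3*23) = 9
w[0] = -(23 - 3*9) = 4

4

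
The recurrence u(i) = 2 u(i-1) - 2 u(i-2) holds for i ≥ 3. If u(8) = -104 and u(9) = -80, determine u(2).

3

Rearranging, u(i-2) = (u(i) - 2 u(i-1)) / -2.
u(7) = (-80 - 2*(-104)) / -2 = 128/-2 = -64
u(6) = (-104 - 2*(-64)) / -2 = 24/-2 = -12
u(5) = (-64 - 2*(-12)) / -2 = -40/-2 = 20
u(4) = (-12 - 2*20) / -2 = -52/-2 = 26
u(3) = (20 - 2*26) / -2 = -32/-2 = 16
u(2) = (26 - 2*16) / -2 = -6/-2 = 3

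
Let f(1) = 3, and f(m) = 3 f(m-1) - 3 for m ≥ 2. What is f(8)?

f(2) = 3*3 - 3 = 6
f(3) = 3*6 - 3 = 15
f(4) = 3*15 - 3 = 42
f(5) = 3*42 - 3 = 123
f(6) = 3*123 - 3 = 366
f(7) = 3*366 - 3 = 1095
f(8) = 3*1095 - 3 = 3282

3282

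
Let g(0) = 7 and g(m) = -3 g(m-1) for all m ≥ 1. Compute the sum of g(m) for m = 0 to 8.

34447

g(1) = -3*7 = -21
g(2) = -3*(-21) = 63
g(3) = -3*63 = -189
g(4) = -3*(-189) = 567
g(5) = -3*567 = -1701
g(6) = -3*(-1701) = 5103
g(7) = -3*5103 = -15309
g(8) = -3*(-15309) = 45927
Sum = 7 + (-21) + 63 + (-189) + 567 + (-1701) + 5103 + (-15309) + 45927 = 34447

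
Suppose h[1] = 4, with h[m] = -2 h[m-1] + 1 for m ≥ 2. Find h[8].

-469

h[2] = -2(4) + 1 = -7
h[3] = -2(-7) + 1 = 15
h[4] = -2(15) + 1 = -29
h[5] = -2(-29) + 1 = 59
h[6] = -2(59) + 1 = -117
h[7] = -2(-117) + 1 = 235
h[8] = -2(235) + 1 = -469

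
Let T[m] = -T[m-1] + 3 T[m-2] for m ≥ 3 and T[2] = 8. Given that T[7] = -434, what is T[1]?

Let T[1] = z.
T[3] = -8 + 3z
T[4] = 32 - 3z
T[5] = -56 + 12z
T[6] = 152 - 21z
T[7] = -320 + 57z
So -320 + 57z = -434, giving z = -2.

-2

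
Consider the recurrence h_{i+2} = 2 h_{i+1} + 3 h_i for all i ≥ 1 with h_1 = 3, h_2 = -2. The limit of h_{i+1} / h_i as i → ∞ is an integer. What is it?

3

The characteristic equation is r^2 - 2r - 3 = 0, which factors as (r - 3)(r + 1) = 0.
So the roots are 3 and -1. Since |3| > |-1| and the coefficient of 3^i is non-zero, the ratio tends to 3.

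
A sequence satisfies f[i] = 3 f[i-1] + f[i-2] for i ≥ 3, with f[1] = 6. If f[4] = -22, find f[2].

Let f[2] = v.
f[3] = 6 + 3v
f[4] = 18 + 10v
So 18 + 10v = -22, giving v = -4.

-4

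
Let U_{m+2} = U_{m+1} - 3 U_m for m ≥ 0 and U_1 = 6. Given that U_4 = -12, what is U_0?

Let U_0 = v.
U_2 = 6 - 3v
U_3 = -12 - 3v
U_4 = -30 + 6v
So -30 + 6v = -12, giving v = 3.

3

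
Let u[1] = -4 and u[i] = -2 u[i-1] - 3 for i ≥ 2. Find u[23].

The fixed point is -3/(1 + 2) = -1, so u[i] + 1 = -2(u[i-1] + 1).
Hence u[i] = -3·(-2)^{i-1} - 1.
u[23] = -3·(-2)^{22} - 1 = -3·4194304 - 1 = -12582913.

-12582913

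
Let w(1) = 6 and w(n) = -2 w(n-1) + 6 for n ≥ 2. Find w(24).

The fixed point is 6/(1 + 2) = 2, so w(n) - 2 = -2(w(n-1) - 2).
Hence w(n) = 4·(-2)^{n-1} + 2.
w(24) = 4·(-2)^{23} + 2 = 4·-8388608 + 2 = -33554430.

-33554430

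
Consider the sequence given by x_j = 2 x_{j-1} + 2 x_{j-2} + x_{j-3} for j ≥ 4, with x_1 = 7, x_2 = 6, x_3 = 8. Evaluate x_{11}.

x_4 = 2·8 + 2·6 + 7 = 35
x_5 = 2·35 + 2·8 + 6 = 92
x_6 = 2·92 + 2·35 + 8 = 262
x_7 = 2·262 + 2·92 + 35 = 743
x_8 = 2·743 + 2·262 + 92 = 2102
x_9 = 2·2102 + 2·743 + 262 = 5952
x_{10} = 2·5952 + 2·2102 + 743 = 16851
x_{11} = 2·16851 + 2·5952 + 2102 = 47708

47708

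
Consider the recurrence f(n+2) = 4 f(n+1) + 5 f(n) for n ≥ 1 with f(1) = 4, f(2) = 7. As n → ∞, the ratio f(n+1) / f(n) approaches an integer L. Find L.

The characteristic equation is r^2 - 4r - 5 = 0, which factors as (r - 5)(r + 1) = 0.
So the roots are 5 and -1. Since |5| > |-1| and the coefficient of 5^n is non-zero, the ratio tends to 5.

5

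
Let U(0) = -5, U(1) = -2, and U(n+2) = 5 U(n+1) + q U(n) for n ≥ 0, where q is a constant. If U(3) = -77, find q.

1

U(2) = -10 - 5q
U(3) = -50 - 27q
So -50 - 27q = -77, giving q = 1.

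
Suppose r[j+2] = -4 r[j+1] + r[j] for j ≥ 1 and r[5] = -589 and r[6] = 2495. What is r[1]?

-5

Rearranging, r[j-2] = r[j] + 4 r[j-1].
r[4] = 2495 + 4*(-589) = 139
r[3] = -589 + 4*139 = -33
r[2] = 139 + 4*(-33) = 7
r[1] = -33 + 4*7 = -5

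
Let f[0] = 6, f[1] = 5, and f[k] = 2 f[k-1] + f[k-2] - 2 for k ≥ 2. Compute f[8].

2478

f[2] = 2*5 + 6 - 2 = 14
f[3] = 2*14 + 5 - 2 = 31
f[4] = 2*31 + 14 - 2 = 74
f[5] = 2*74 + 31 - 2 = 177
f[6] = 2*177 + 74 - 2 = 426
f[7] = 2*426 + 177 - 2 = 1027
f[8] = 2*1027 + 426 - 2 = 2478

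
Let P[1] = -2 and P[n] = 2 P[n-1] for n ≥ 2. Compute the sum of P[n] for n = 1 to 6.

-126

P[2] = 2(-2) = -4
P[3] = 2(-4) = -8
P[4] = 2(-8) = -16
P[5] = 2(-16) = -32
P[6] = 2(-32) = -64
Sum = (-2) + (-4) + (-8) + (-16) + (-32) + (-64) = -126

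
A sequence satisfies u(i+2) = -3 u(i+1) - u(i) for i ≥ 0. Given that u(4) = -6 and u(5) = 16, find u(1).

Rearranging, u(i-2) = -(u(i) + 3 u(i-1)).
u(3) = -(16 + 3*(-6)) = 2
u(2) = -(-6 + 3*2) = 0
u(1) = -(2 + 3*0) = -2

-2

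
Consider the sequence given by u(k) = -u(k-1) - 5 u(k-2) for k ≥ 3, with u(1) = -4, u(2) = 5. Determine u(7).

-60

u(3) = -5 - 5·(-4) = 15
u(4) = -15 - 5·5 = -40
u(5) = -(-40) - 5·15 = -35
u(6) = -(-35) - 5·(-40) = 235
u(7) = -235 - 5·(-35) = -60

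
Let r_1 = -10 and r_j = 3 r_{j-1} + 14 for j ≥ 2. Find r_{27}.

The fixed point is 14/(1 - 3) = -7, so r_j + 7 = 3(r_{j-1} + 7).
Hence r_j = -3·3^{j-1} - 7.
r_{27} = -3·3^{26} - 7 = -3·2541865828329 - 7 = -7625597484994.

-7625597484994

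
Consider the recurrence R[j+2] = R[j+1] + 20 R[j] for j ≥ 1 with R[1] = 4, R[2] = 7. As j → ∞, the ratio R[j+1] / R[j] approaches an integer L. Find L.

The characteristic equation is r^2 - r - 20 = 0, which factors as (r - 5)(r + 4) = 0.
So the roots are 5 and -4. Since |5| > |-4| and the coefficient of 5^j is non-zero, the ratio tends to 5.

5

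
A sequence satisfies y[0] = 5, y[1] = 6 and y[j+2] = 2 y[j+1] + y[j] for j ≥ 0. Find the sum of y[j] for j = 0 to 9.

13571

y[2] = 2*6 + 5 = 17
y[3] = 2*17 + 6 = 40
y[4] = 2*40 + 17 = 97
y[5] = 2*97 + 40 = 234
y[6] = 2*234 + 97 = 565
y[7] = 2*565 + 234 = 1364
y[8] = 2*1364 + 565 = 3293
y[9] = 2*3293 + 1364 = 7950
Sum = 5 + 6 + 17 + 40 + 97 + 234 + 565 + 1364 + 3293 + 7950 = 13571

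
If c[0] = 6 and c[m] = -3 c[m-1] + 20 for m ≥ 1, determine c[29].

The fixed point is 20/(1 + 3) = 5, so c[m] - 5 = -3(c[m-1] - 5).
Hence c[m] = 1·(-3)^m + 5.
c[29] = 1·(-3)^{29} + 5 = 1·-68630377364883 + 5 = -68630377364878.

-68630377364878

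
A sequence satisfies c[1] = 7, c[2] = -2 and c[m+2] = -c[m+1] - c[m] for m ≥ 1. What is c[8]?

-2

c[3] = -(-2) - 7 = -5
c[4] = -(-5) - (-2) = 7
c[5] = -7 - (-5) = -2
c[6] = -(-2) - 7 = -5
c[7] = -(-5) - (-2) = 7
c[8] = -7 - (-5) = -2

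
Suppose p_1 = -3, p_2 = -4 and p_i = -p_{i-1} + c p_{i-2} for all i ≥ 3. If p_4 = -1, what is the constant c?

-3

p_3 = 4 - 3c
p_4 = -4 - c
So -4 - c = -1, giving c = -3.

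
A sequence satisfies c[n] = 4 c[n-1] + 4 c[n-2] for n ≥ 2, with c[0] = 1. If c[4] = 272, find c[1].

2

Let c[1] = z.
c[2] = 4 + 4z
c[3] = 16 + 20z
c[4] = 80 + 96z
So 80 + 96z = 272, giving z = 2.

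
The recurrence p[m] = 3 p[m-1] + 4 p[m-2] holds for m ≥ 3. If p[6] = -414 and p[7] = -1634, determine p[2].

Rearranging, p[m-2] = (p[m] - 3 p[m-1]) / 4.
p[5] = (-1634 - 3·(-414)) / 4 = -392/4 = -98
p[4] = (-414 - 3·(-98)) / 4 = -120/4 = -30
p[3] = (-98 - 3·(-30)) / 4 = -8/4 = -2
p[2] = (-30 - 3·(-2)) / 4 = -24/4 = -6

-6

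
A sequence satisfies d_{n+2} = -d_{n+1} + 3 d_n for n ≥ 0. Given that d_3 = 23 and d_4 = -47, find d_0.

Rearranging, d_{n-2} = (d_n + d_{n-1}) / 3.
d_2 = (-47 + 23) / 3 = -24/3 = -8
d_1 = (23 + (-8)) / 3 = 15/3 = 5
d_0 = (-8 + 5) / 3 = -3/3 = -1

-1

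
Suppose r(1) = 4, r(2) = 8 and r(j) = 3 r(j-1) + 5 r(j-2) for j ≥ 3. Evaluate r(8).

53992

r(3) = 3*8 + 5*4 = 44
r(4) = 3*44 + 5*8 = 172
r(5) = 3*172 + 5*44 = 736
r(6) = 3*736 + 5*172 = 3068
r(7) = 3*3068 + 5*736 = 12884
r(8) = 3*12884 + 5*3068 = 53992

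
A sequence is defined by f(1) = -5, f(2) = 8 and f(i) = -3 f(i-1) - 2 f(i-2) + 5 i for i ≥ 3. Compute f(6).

f(3) = -3*8 - 2*(-5) + 15 = 1
f(4) = -3*1 - 2*8 + 20 = 1
f(5) = -3*1 - 2*1 + 25 = 20
f(6) = -3*20 - 2*1 + 30 = -32

-32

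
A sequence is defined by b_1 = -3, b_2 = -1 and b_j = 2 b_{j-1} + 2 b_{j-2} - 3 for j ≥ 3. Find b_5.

-79

b_3 = 2*(-1) + 2*(-3) - 3 = -11
b_4 = 2*(-11) + 2*(-1) - 3 = -27
b_5 = 2*(-27) + 2*(-11) - 3 = -79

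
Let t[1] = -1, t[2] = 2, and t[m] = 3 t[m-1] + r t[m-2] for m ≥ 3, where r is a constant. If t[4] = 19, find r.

t[3] = 6 - r
t[4] = 18 - r
So 18 - r = 19, giving r = -1.

-1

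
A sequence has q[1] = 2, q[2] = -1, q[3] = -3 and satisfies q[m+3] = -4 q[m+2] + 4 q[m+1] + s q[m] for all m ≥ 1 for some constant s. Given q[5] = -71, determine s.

3

q[4] = 8 + 2s
q[5] = -44 - 9s
So -44 - 9s = -71, giving s = 3.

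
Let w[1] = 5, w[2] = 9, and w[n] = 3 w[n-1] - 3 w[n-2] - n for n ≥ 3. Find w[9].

-417

w[3] = 3(9) - 3(5) - 3 = 9
w[4] = 3(9) - 3(9) - 4 = -4
w[5] = 3(-4) - 3(9) - 5 = -44
w[6] = 3(-44) - 3(-4) - 6 = -126
w[7] = 3(-126) - 3(-44) - 7 = -253
w[8] = 3(-253) - 3(-126) - 8 = -389
w[9] = 3(-389) - 3(-253) - 9 = -417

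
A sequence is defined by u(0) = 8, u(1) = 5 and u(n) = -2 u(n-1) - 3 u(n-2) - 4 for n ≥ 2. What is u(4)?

u(2) = -2·5 - 3·8 - 4 = -38
u(3) = -2·(-38) - 3·5 - 4 = 57
u(4) = -2·57 - 3·(-38) - 4 = -4

-4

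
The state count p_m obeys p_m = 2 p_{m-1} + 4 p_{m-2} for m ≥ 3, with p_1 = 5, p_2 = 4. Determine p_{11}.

286720

p_3 = 2(4) + 4(5) = 28
p_4 = 2(28) + 4(4) = 72
p_5 = 2(72) + 4(28) = 256
p_6 = 2(256) + 4(72) = 800
p_7 = 2(800) + 4(256) = 2624
p_8 = 2(2624) + 4(800) = 8448
p_9 = 2(8448) + 4(2624) = 27392
p_{10} = 2(27392) + 4(8448) = 88576
p_{11} = 2(88576) + 4(27392) = 286720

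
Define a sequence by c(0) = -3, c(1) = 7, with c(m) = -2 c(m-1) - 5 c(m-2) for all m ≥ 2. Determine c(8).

c(2) = -2·7 - 5·(-3) = 1
c(3) = -2·1 - 5·7 = -37
c(4) = -2·(-37) - 5·1 = 69
c(5) = -2·69 - 5·(-37) = 47
c(6) = -2·47 - 5·69 = -439
c(7) = -2·(-439) - 5·47 = 643
c(8) = -2·643 - 5·(-439) = 909

909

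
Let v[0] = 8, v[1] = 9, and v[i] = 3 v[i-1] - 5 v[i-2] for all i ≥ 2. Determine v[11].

v[2] = 3*9 - 5*8 = -13
v[3] = 3*(-13) - 5*9 = -84
v[4] = 3*(-84) - 5*(-13) = -187
v[5] = 3*(-187) - 5*(-84) = -141
v[6] = 3*(-141) - 5*(-187) = 512
v[7] = 3*512 - 5*(-141) = 2241
v[8] = 3*2241 - 5*512 = 4163
v[9] = 3*4163 - 5*2241 = 1284
v[10] = 3*1284 - 5*4163 = -16963
v[11] = 3*(-16963) - 5*1284 = -57309

-57309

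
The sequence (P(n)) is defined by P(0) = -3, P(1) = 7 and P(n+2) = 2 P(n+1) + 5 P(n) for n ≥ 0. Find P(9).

37527

P(2) = 2(7) + 5(-3) = -1
P(3) = 2(-1) + 5(7) = 33
P(4) = 2(33) + 5(-1) = 61
P(5) = 2(61) + 5(33) = 287
P(6) = 2(287) + 5(61) = 879
P(7) = 2(879) + 5(287) = 3193
P(8) = 2(3193) + 5(879) = 10781
P(9) = 2(10781) + 5(3193) = 37527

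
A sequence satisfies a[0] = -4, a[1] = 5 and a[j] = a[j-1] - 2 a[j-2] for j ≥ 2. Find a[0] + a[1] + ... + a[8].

98

a[2] = 5 - 2·(-4) = 13
a[3] = 13 - 2·5 = 3
a[4] = 3 - 2·13 = -23
a[5] = (-23) - 2·3 = -29
a[6] = (-29) - 2·(-23) = 17
a[7] = 17 - 2·(-29) = 75
a[8] = 75 - 2·17 = 41
Sum = (-4) + 5 + 13 + 3 + (-23) + (-29) + 17 + 75 + 41 = 98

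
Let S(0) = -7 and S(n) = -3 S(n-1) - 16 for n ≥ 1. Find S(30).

The fixed point is -16/(1 + 3) = -4, so S(n) + 4 = -3(S(n-1) + 4).
Hence S(n) = -3·(-3)^n - 4.
S(30) = -3·(-3)^{30} - 4 = -3·205891132094649 - 4 = -617673396283951.

-617673396283951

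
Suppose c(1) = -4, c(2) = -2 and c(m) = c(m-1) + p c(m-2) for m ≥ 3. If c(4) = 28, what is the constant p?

c(3) = -2 - 4p
c(4) = -2 - 6p
So -2 - 6p = 28, giving p = -5.

-5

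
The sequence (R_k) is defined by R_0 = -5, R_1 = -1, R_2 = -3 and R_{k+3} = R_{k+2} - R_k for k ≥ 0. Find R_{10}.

-10

R_3 = (-3) - (-5) = 2
R_4 = 2 - (-1) = 3
R_5 = 3 - (-3) = 6
R_6 = 6 - 2 = 4
R_7 = 4 - 3 = 1
R_8 = 1 - 6 = -5
R_9 = (-5) - 4 = -9
R_{10} = (-9) - 1 = -10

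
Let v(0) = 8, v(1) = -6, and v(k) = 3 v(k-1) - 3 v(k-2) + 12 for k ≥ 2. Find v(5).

-42

v(2) = 3·(-6) - 3·8 + 12 = -30
v(3) = 3·(-30) - 3·(-6) + 12 = -60
v(4) = 3·(-60) - 3·(-30) + 12 = -78
v(5) = 3·(-78) - 3·(-60) + 12 = -42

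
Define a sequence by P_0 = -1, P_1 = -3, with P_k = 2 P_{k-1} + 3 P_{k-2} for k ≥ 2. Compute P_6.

P_2 = 2·(-3) + 3·(-1) = -9
P_3 = 2·(-9) + 3·(-3) = -27
P_4 = 2·(-27) + 3·(-9) = -81
P_5 = 2·(-81) + 3·(-27) = -243
P_6 = 2·(-243) + 3·(-81) = -729

-729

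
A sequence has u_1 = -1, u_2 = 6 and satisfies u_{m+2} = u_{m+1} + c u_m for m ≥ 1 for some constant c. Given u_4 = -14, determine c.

u_3 = 6 - c
u_4 = 6 + 5c
So 6 + 5c = -14, giving c = -4.

-4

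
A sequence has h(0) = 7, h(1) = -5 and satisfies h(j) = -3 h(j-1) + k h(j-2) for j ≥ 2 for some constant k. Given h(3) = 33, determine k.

-3

h(2) = 15 + 7k
h(3) = -45 - 26k
So -45 - 26k = 33, giving k = -3.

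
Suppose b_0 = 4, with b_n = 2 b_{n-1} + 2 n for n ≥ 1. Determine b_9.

4074

b_1 = 2·4 + 2 = 10
b_2 = 2·10 + 4 = 24
b_3 = 2·24 + 6 = 54
b_4 = 2·54 + 8 = 116
b_5 = 2·116 + 10 = 242
b_6 = 2·242 + 12 = 496
b_7 = 2·496 + 14 = 1006
b_8 = 2·1006 + 16 = 2028
b_9 = 2·2028 + 18 = 4074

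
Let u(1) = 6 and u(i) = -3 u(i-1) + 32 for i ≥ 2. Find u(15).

-9565930

The fixed point is 32/(1 + 3) = 8, so u(i) - 8 = -3(u(i-1) - 8).
Hence u(i) = -2·(-3)^{i-1} + 8.
u(15) = -2·(-3)^{14} + 8 = -2·4782969 + 8 = -9565930.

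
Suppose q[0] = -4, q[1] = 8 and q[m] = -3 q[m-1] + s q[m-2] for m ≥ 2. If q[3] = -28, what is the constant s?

-5

q[2] = -24 - 4s
q[3] = 72 + 20s
So 72 + 20s = -28, giving s = -5.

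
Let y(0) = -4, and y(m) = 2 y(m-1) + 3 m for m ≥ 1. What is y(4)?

14

y(1) = 2*(-4) + 3 = -5
y(2) = 2*(-5) + 6 = -4
y(3) = 2*(-4) + 9 = 1
y(4) = 2*1 + 12 = 14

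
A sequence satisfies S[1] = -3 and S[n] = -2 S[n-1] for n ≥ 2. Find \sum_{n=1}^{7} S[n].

S[2] = -2·(-3) = 6
S[3] = -2·6 = -12
S[4] = -2·(-12) = 24
S[5] = -2·24 = -48
S[6] = -2·(-48) = 96
S[7] = -2·96 = -192
Sum = (-3) + 6 + (-12) + 24 + (-48) + 96 + (-192) = -129

-129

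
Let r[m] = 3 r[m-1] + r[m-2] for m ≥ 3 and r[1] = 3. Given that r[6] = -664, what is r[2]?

-7

Let r[2] = y.
r[3] = 3 + 3y
r[4] = 9 + 10y
r[5] = 30 + 33y
r[6] = 99 + 109y
So 99 + 109y = -664, giving y = -7.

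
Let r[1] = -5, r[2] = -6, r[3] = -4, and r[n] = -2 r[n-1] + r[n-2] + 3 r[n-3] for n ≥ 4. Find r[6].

r[4] = -2(-4) + (-6) + 3(-5) = -13
r[5] = -2(-13) + (-4) + 3(-6) = 4
r[6] = -2(4) + (-13) + 3(-4) = -33

-33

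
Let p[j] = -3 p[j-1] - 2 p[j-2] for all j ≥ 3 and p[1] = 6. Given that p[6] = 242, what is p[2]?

2

Let p[2] = x.
p[3] = -12 - 3x
p[4] = 36 + 7x
p[5] = -84 - 15x
p[6] = 180 + 31x
So 180 + 31x = 242, giving x = 2.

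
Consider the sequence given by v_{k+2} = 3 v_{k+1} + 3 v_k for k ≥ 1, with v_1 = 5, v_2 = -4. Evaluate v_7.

v_3 = 3·(-4) + 3·5 = 3
v_4 = 3·3 + 3·(-4) = -3
v_5 = 3·(-3) + 3·3 = 0
v_6 = 3·0 + 3·(-3) = -9
v_7 = 3·(-9) + 3·0 = -27

-27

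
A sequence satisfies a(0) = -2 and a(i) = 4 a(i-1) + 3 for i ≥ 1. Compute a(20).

-1099511627777

The fixed point is 3/(1 - 4) = -1, so a(i) + 1 = 4(a(i-1) + 1).
Hence a(i) = -1·4^i - 1.
a(20) = -1·4^{20} - 1 = -1·1099511627776 - 1 = -1099511627777.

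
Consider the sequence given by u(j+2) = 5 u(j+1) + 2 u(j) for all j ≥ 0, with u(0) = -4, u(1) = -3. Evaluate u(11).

-84071921

u(2) = 5*(-3) + 2*(-4) = -23
u(3) = 5*(-23) + 2*(-3) = -121
u(4) = 5*(-121) + 2*(-23) = -651
u(5) = 5*(-651) + 2*(-121) = -3497
u(6) = 5*(-3497) + 2*(-651) = -18787
u(7) = 5*(-18787) + 2*(-3497) = -100929
u(8) = 5*(-100929) + 2*(-18787) = -542219
u(9) = 5*(-542219) + 2*(-100929) = -2912953
u(10) = 5*(-2912953) + 2*(-542219) = -15649203
u(11) = 5*(-15649203) + 2*(-2912953) = -84071921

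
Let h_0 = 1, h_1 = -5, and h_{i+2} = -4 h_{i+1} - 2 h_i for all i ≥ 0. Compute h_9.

h_2 = -4·(-5) - 2·1 = 18
h_3 = -4·18 - 2·(-5) = -62
h_4 = -4·(-62) - 2·18 = 212
h_5 = -4·212 - 2·(-62) = -724
h_6 = -4·(-724) - 2·212 = 2472
h_7 = -4·2472 - 2·(-724) = -8440
h_8 = -4·(-8440) - 2·2472 = 28816
h_9 = -4·28816 - 2·(-8440) = -98384

-98384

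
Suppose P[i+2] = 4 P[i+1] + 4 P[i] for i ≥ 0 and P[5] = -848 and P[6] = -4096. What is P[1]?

-1

Rearranging, P[i-2] = (P[i] - 4 P[i-1]) / 4.
P[4] = (-4096 - 4*(-848)) / 4 = -704/4 = -176
P[3] = (-848 - 4*(-176)) / 4 = -144/4 = -36
P[2] = (-176 - 4*(-36)) / 4 = -32/4 = -8
P[1] = (-36 - 4*(-8)) / 4 = -4/4 = -1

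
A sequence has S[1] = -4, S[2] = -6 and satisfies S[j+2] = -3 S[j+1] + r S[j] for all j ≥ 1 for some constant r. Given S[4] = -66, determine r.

S[3] = 18 - 4r
S[4] = -54 + 6r
So -54 + 6r = -66, giving r = -2.

-2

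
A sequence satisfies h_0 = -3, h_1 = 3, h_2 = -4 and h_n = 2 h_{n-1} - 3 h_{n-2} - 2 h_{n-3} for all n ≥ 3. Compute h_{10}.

h_3 = 2·(-4) - 3·3 - 2·(-3) = -11
h_4 = 2·(-11) - 3·(-4) - 2·3 = -16
h_5 = 2·(-16) - 3·(-11) - 2·(-4) = 9
h_6 = 2·9 - 3·(-16) - 2·(-11) = 88
h_7 = 2·88 - 3·9 - 2·(-16) = 181
h_8 = 2·181 - 3·88 - 2·9 = 80
h_9 = 2·80 - 3·181 - 2·88 = -559
h_{10} = 2·(-559) - 3·80 - 2·181 = -1720

-1720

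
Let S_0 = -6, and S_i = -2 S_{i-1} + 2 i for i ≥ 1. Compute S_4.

S_1 = -2(-6) + 2 = 14
S_2 = -2(14) + 4 = -24
S_3 = -2(-24) + 6 = 54
S_4 = -2(54) + 8 = -100

-100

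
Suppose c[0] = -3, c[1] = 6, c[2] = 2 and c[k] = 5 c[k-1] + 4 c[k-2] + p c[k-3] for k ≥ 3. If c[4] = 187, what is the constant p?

-1

c[3] = 34 - 3p
c[4] = 178 - 9p
So 178 - 9p = 187, giving p = -1.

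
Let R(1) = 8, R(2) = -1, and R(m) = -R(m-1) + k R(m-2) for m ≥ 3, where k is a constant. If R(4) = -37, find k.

R(3) = 1 + 8k
R(4) = -1 - 9k
So -1 - 9k = -37, giving k = 4.

4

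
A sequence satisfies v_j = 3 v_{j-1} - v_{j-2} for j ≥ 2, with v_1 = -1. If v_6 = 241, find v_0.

-7

Let v_0 = w.
v_2 = -3 - w
v_3 = -8 - 3w
v_4 = -21 - 8w
v_5 = -55 - 21w
v_6 = -144 - 55w
So -144 - 55w = 241, giving w = -7.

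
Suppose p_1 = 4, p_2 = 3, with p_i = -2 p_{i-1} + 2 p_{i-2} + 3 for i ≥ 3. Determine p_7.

p_3 = -2(3) + 2(4) + 3 = 5
p_4 = -2(5) + 2(3) + 3 = -1
p_5 = -2(-1) + 2(5) + 3 = 15
p_6 = -2(15) + 2(-1) + 3 = -29
p_7 = -2(-29) + 2(15) + 3 = 91

91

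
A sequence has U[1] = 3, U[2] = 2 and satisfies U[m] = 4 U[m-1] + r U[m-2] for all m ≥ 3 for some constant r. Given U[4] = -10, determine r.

-3

U[3] = 8 + 3r
U[4] = 32 + 14r
So 32 + 14r = -10, giving r = -3.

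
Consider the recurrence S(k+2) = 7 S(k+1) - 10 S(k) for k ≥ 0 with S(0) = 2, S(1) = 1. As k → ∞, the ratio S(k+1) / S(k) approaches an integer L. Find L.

The characteristic equation is r^2 - 7r + 10 = 0, which factors as (r - 5)(r - 2) = 0.
So the roots are 5 and 2. Since |5| > |2| and the coefficient of 5^k is non-zero, the ratio tends to 5.

5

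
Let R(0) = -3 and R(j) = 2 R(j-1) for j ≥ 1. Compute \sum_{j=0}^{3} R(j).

-45

R(1) = 2·(-3) = -6
R(2) = 2·(-6) = -12
R(3) = 2·(-12) = -24
Sum = (-3) + (-6) + (-12) + (-24) = -45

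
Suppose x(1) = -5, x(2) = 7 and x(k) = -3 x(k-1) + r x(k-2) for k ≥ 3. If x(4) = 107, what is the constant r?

2

x(3) = -21 - 5r
x(4) = 63 + 22r
So 63 + 22r = 107, giving r = 2.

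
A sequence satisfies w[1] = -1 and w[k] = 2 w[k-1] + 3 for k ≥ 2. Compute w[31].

2147483645

The fixed point is 3/(1 - 2) = -3, so w[k] + 3 = 2(w[k-1] + 3).
Hence w[k] = 2·2^{k-1} - 3.
w[31] = 2·2^{30} - 3 = 2·1073741824 - 3 = 2147483645.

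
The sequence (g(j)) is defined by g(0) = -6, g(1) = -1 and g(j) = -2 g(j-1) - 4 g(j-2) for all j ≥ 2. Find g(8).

1664

g(2) = -2*(-1) - 4*(-6) = 26
g(3) = -2*26 - 4*(-1) = -48
g(4) = -2*(-48) - 4*26 = -8
g(5) = -2*(-8) - 4*(-48) = 208
g(6) = -2*208 - 4*(-8) = -384
g(7) = -2*(-384) - 4*208 = -64
g(8) = -2*(-64) - 4*(-384) = 1664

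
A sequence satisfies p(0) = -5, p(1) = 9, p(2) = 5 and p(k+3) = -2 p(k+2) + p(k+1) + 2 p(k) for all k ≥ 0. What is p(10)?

3405

p(3) = -2·5 + 9 + 2·(-5) = -11
p(4) = -2·(-11) + 5 + 2·9 = 45
p(5) = -2·45 + (-11) + 2·5 = -91
p(6) = -2·(-91) + 45 + 2·(-11) = 205
p(7) = -2·205 + (-91) + 2·45 = -411
p(8) = -2·(-411) + 205 + 2·(-91) = 845
p(9) = -2·845 + (-411) + 2·205 = -1691
p(10) = -2·(-1691) + 845 + 2·(-411) = 3405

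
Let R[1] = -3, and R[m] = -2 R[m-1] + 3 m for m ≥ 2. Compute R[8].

606

R[2] = -2·(-3) + 6 = 12
R[3] = -2·12 + 9 = -15
R[4] = -2·(-15) + 12 = 42
R[5] = -2·42 + 15 = -69
R[6] = -2·(-69) + 18 = 156
R[7] = -2·156 + 21 = -291
R[8] = -2·(-291) + 24 = 606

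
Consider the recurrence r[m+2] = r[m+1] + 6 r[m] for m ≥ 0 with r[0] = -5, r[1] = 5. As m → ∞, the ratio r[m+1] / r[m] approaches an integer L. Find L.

3

The characteristic equation is r^2 - r - 6 = 0, which factors as (r - 3)(r + 2) = 0.
So the roots are 3 and -2. Since |3| > |-2| and the coefficient of 3^m is non-zero, the ratio tends to 3.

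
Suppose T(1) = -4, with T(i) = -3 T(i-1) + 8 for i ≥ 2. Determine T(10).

T(2) = -3*(-4) + 8 = 20
T(3) = -3*20 + 8 = -52
T(4) = -3*(-52) + 8 = 164
T(5) = -3*164 + 8 = -484
T(6) = -3*(-484) + 8 = 1460
T(7) = -3*1460 + 8 = -4372
T(8) = -3*(-4372) + 8 = 13124
T(9) = -3*13124 + 8 = -39364
T(10) = -3*(-39364) + 8 = 118100

118100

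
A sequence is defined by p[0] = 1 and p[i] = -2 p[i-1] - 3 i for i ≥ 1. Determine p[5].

p[1] = -2·1 - 3 = -5
p[2] = -2·(-5) - 6 = 4
p[3] = -2·4 - 9 = -17
p[4] = -2·(-17) - 12 = 22
p[5] = -2·22 - 15 = -59

-59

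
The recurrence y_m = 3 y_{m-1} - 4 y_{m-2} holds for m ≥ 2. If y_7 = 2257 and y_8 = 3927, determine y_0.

9

Rearranging, y_{m-2} = (y_m - 3 y_{m-1}) / -4.
y_6 = (3927 - 3·2257) / -4 = -2844/-4 = 711
y_5 = (2257 - 3·711) / -4 = 124/-4 = -31
y_4 = (711 - 3·(-31)) / -4 = 804/-4 = -201
y_3 = (-31 - 3·(-201)) / -4 = 572/-4 = -143
y_2 = (-201 - 3·(-143)) / -4 = 228/-4 = -57
y_1 = (-143 - 3·(-57)) / -4 = 28/-4 = -7
y_0 = (-57 - 3·(-7)) / -4 = -36/-4 = 9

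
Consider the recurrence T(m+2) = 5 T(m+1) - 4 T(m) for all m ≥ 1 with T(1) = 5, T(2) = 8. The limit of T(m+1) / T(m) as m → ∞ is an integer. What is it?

The characteristic equation is r^2 - 5r + 4 = 0, which factors as (r - 4)(r - 1) = 0.
So the roots are 4 and 1. Since |4| > |1| and the coefficient of 4^m is non-zero, the ratio tends to 4.

4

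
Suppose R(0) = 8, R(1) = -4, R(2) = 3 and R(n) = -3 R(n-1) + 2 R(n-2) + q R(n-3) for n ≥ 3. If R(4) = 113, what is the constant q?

-2

R(3) = -17 + 8q
R(4) = 57 - 28q
So 57 - 28q = 113, giving q = -2.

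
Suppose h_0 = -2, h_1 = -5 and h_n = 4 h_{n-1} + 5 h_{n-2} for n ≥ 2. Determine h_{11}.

-56966145

h_2 = 4·(-5) + 5·(-2) = -30
h_3 = 4·(-30) + 5·(-5) = -145
h_4 = 4·(-145) + 5·(-30) = -730
h_5 = 4·(-730) + 5·(-145) = -3645
h_6 = 4·(-3645) + 5·(-730) = -18230
h_7 = 4·(-18230) + 5·(-3645) = -91145
h_8 = 4·(-91145) + 5·(-18230) = -455730
h_9 = 4·(-455730) + 5·(-91145) = -2278645
h_{10} = 4·(-2278645) + 5·(-455730) = -11393230
h_{11} = 4·(-11393230) + 5·(-2278645) = -56966145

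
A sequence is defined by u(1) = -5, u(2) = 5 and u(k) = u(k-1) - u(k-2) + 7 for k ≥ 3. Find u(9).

u(3) = 5 - (-5) + 7 = 17
u(4) = 17 - 5 + 7 = 19
u(5) = 19 - 17 + 7 = 9
u(6) = 9 - 19 + 7 = -3
u(7) = (-3) - 9 + 7 = -5
u(8) = (-5) - (-3) + 7 = 5
u(9) = 5 - (-5) + 7 = 17

17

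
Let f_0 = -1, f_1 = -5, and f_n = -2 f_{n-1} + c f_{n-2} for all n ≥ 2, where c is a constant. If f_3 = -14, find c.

f_2 = 10 - c
f_3 = -20 - 3c
So -20 - 3c = -14, giving c = -2.

-2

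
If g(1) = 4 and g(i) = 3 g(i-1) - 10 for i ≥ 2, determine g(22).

-10460353198

The fixed point is -10/(1 - 3) = 5, so g(i) - 5 = 3(g(i-1) - 5).
Hence g(i) = -1·3^{i-1} + 5.
g(22) = -1·3^{21} + 5 = -1·10460353203 + 5 = -10460353198.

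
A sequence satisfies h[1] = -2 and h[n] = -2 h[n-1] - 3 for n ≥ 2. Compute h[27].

-67108865

The fixed point is -3/(1 + 2) = -1, so h[n] + 1 = -2(h[n-1] + 1).
Hence h[n] = -1·(-2)^{n-1} - 1.
h[27] = -1·(-2)^{26} - 1 = -1·67108864 - 1 = -67108865.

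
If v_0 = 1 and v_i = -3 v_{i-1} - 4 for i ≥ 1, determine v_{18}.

The fixed point is -4/(1 + 3) = -1, so v_i + 1 = -3(v_{i-1} + 1).
Hence v_i = 2·(-3)^i - 1.
v_{18} = 2·(-3)^{18} - 1 = 2·387420489 - 1 = 774840977.

774840977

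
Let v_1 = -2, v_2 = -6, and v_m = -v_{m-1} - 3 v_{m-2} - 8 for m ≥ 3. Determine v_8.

-78

v_3 = -(-6) - 3*(-2) - 8 = 4
v_4 = -4 - 3*(-6) - 8 = 6
v_5 = -6 - 3*4 - 8 = -26
v_6 = -(-26) - 3*6 - 8 = 0
v_7 = -0 - 3*(-26) - 8 = 70
v_8 = -70 - 3*0 - 8 = -78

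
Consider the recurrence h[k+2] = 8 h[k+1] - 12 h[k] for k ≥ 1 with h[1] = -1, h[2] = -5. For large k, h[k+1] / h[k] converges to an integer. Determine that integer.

The characteristic equation is r^2 - 8r + 12 = 0, which factors as (r - 6)(r - 2) = 0.
So the roots are 6 and 2. Since |6| > |2| and the coefficient of 6^k is non-zero, the ratio tends to 6.

6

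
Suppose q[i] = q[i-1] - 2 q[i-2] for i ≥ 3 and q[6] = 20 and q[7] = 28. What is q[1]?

Rearranging, q[i-2] = (q[i] - q[i-1]) / -2.
q[5] = (28 - 20) / -2 = 8/-2 = -4
q[4] = (20 - (-4)) / -2 = 24/-2 = -12
q[3] = (-4 - (-12)) / -2 = 8/-2 = -4
q[2] = (-12 - (-4)) / -2 = -8/-2 = 4
q[1] = (-4 - 4) / -2 = -8/-2 = 4

4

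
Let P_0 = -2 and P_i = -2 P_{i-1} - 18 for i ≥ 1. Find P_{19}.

-2097158

The fixed point is -18/(1 + 2) = -6, so P_i + 6 = -2(P_{i-1} + 6).
Hence P_i = 4·(-2)^i - 6.
P_{19} = 4·(-2)^{19} - 6 = 4·-524288 - 6 = -2097158.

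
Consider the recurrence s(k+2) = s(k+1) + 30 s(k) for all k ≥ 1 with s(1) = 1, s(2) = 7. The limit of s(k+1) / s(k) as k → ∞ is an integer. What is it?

The characteristic equation is r^2 - r - 30 = 0, which factors as (r - 6)(r + 5) = 0.
So the roots are 6 and -5. Since |6| > |-5| and the coefficient of 6^k is non-zero, the ratio tends to 6.

6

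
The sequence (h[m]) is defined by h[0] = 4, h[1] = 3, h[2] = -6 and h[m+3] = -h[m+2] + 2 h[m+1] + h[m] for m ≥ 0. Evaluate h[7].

162

h[3] = -(-6) + 2·3 + 4 = 16
h[4] = -16 + 2·(-6) + 3 = -25
h[5] = -(-25) + 2·16 + (-6) = 51
h[6] = -51 + 2·(-25) + 16 = -85
h[7] = -(-85) + 2·51 + (-25) = 162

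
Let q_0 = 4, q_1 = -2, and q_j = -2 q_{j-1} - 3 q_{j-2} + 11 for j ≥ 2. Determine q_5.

q_2 = -2*(-2) - 3*4 + 11 = 3
q_3 = -2*3 - 3*(-2) + 11 = 11
q_4 = -2*11 - 3*3 + 11 = -20
q_5 = -2*(-20) - 3*11 + 11 = 18

18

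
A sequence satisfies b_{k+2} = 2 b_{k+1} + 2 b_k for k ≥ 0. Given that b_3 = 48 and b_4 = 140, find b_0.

9

Rearranging, b_{k-2} = (b_k - 2 b_{k-1}) / 2.
b_2 = (140 - 2(48)) / 2 = 44/2 = 22
b_1 = (48 - 2(22)) / 2 = 4/2 = 2
b_0 = (22 - 2(2)) / 2 = 18/2 = 9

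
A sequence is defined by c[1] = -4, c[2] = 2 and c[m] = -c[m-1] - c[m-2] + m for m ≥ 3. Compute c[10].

-1

c[3] = -2 - (-4) + 3 = 5
c[4] = -5 - 2 + 4 = -3
c[5] = -(-3) - 5 + 5 = 3
c[6] = -3 - (-3) + 6 = 6
c[7] = -6 - 3 + 7 = -2
c[8] = -(-2) - 6 + 8 = 4
c[9] = -4 - (-2) + 9 = 7
c[10] = -7 - 4 + 10 = -1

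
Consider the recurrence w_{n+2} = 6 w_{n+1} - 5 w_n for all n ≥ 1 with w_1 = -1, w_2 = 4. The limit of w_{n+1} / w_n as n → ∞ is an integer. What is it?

The characteristic equation is r^2 - 6r + 5 = 0, which factors as (r - 5)(r - 1) = 0.
So the roots are 5 and 1. Since |5| > |1| and the coefficient of 5^n is non-zero, the ratio tends to 5.

5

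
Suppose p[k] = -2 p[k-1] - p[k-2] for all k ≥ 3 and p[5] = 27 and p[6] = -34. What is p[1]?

-1

Rearranging, p[k-2] = -(p[k] + 2 p[k-1]).
p[4] = -(-34 + 2·27) = -20
p[3] = -(27 + 2·(-20)) = 13
p[2] = -(-20 + 2·13) = -6
p[1] = -(13 + 2·(-6)) = -1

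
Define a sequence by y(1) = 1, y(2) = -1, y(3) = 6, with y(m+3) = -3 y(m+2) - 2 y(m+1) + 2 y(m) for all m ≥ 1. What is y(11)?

y(4) = -3(6) - 2(-1) + 2(1) = -14
y(5) = -3(-14) - 2(6) + 2(-1) = 28
y(6) = -3(28) - 2(-14) + 2(6) = -44
y(7) = -3(-44) - 2(28) + 2(-14) = 48
y(8) = -3(48) - 2(-44) + 2(28) = 0
y(9) = -3(0) - 2(48) + 2(-44) = -184
y(10) = -3(-184) - 2(0) + 2(48) = 648
y(11) = -3(648) - 2(-184) + 2(0) = -1576

-1576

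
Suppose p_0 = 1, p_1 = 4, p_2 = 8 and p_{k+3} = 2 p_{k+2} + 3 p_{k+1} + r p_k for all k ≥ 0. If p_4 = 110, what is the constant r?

p_3 = 28 + r
p_4 = 80 + 6r
So 80 + 6r = 110, giving r = 5.

5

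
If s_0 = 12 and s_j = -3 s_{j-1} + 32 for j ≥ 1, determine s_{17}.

-516560644

The fixed point is 32/(1 + 3) = 8, so s_j - 8 = -3(s_{j-1} - 8).
Hence s_j = 4·(-3)^j + 8.
s_{17} = 4·(-3)^{17} + 8 = 4·-129140163 + 8 = -516560644.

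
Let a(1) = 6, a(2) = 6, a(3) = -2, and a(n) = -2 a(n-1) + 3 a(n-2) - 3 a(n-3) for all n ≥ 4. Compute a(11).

-29444

a(4) = -2(-2) + 3(6) - 3(6) = 4
a(5) = -2(4) + 3(-2) - 3(6) = -32
a(6) = -2(-32) + 3(4) - 3(-2) = 82
a(7) = -2(82) + 3(-32) - 3(4) = -272
a(8) = -2(-272) + 3(82) - 3(-32) = 886
a(9) = -2(886) + 3(-272) - 3(82) = -2834
a(10) = -2(-2834) + 3(886) - 3(-272) = 9142
a(11) = -2(9142) + 3(-2834) - 3(886) = -29444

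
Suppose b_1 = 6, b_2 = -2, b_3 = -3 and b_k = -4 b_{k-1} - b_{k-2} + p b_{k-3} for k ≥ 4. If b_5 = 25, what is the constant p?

b_4 = 14 + 6p
b_5 = -53 - 26p
So -53 - 26p = 25, giving p = -3.

-3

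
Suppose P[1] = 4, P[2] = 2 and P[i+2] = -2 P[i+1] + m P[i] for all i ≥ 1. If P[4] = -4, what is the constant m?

P[3] = -4 + 4m
P[4] = 8 - 6m
So 8 - 6m = -4, giving m = 2.

2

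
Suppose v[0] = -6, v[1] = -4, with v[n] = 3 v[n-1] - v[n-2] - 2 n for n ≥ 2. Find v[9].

v[2] = 3(-4) - (-6) - 4 = -10
v[3] = 3(-10) - (-4) - 6 = -32
v[4] = 3(-32) - (-10) - 8 = -94
v[5] = 3(-94) - (-32) - 10 = -260
v[6] = 3(-260) - (-94) - 12 = -698
v[7] = 3(-698) - (-260) - 14 = -1848
v[8] = 3(-1848) - (-698) - 16 = -4862
v[9] = 3(-4862) - (-1848) - 18 = -12756

-12756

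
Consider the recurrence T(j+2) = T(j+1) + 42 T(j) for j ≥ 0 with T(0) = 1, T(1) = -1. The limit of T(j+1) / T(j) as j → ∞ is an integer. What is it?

7

The characteristic equation is r^2 - r - 42 = 0, which factors as (r - 7)(r + 6) = 0.
So the roots are 7 and -6. Since |7| > |-6| and the coefficient of 7^j is non-zero, the ratio tends to 7.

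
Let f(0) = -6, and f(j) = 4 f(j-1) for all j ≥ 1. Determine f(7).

-98304

f(1) = 4*(-6) = -24
f(2) = 4*(-24) = -96
f(3) = 4*(-96) = -384
f(4) = 4*(-384) = -1536
f(5) = 4*(-1536) = -6144
f(6) = 4*(-6144) = -24576
f(7) = 4*(-24576) = -98304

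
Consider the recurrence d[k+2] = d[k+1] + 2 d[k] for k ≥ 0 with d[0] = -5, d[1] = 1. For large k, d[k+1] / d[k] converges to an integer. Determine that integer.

2

The characteristic equation is r^2 - r - 2 = 0, which factors as (r - 2)(r + 1) = 0.
So the roots are 2 and -1. Since |2| > |-1| and the coefficient of 2^k is non-zero, the ratio tends to 2.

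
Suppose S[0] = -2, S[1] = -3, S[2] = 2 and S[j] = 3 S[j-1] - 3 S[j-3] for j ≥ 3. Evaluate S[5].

129

S[3] = 3*2 - 3*(-2) = 12
S[4] = 3*12 - 3*(-3) = 45
S[5] = 3*45 - 3*2 = 129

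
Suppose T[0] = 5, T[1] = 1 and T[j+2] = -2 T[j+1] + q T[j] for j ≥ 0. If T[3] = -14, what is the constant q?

T[2] = -2 + 5q
T[3] = 4 - 9q
So 4 - 9q = -14, giving q = 2.

2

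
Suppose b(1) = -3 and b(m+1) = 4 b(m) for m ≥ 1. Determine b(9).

b(2) = 4*(-3) = -12
b(3) = 4*(-12) = -48
b(4) = 4*(-48) = -192
b(5) = 4*(-192) = -768
b(6) = 4*(-768) = -3072
b(7) = 4*(-3072) = -12288
b(8) = 4*(-12288) = -49152
b(9) = 4*(-49152) = -196608

-196608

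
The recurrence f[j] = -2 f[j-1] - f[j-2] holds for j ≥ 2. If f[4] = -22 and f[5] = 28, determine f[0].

Rearranging, f[j-2] = -(f[j] + 2 f[j-1]).
f[3] = -(28 + 2*(-22)) = 16
f[2] = -(-22 + 2*16) = -10
f[1] = -(16 + 2*(-10)) = 4
f[0] = -(-10 + 2*4) = 2

2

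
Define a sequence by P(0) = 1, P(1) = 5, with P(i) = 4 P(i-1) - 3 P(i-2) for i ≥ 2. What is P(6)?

P(2) = 4·5 - 3·1 = 17
P(3) = 4·17 - 3·5 = 53
P(4) = 4·53 - 3·17 = 161
P(5) = 4·161 - 3·53 = 485
P(6) = 4·485 - 3·161 = 1457

1457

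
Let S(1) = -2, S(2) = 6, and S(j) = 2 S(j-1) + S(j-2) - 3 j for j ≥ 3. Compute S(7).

S(3) = 2*6 + (-2) - 9 = 1
S(4) = 2*1 + 6 - 12 = -4
S(5) = 2*(-4) + 1 - 15 = -22
S(6) = 2*(-22) + (-4) - 18 = -66
S(7) = 2*(-66) + (-22) - 21 = -175

-175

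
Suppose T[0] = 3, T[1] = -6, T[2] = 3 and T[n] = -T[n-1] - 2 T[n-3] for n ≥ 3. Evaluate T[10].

T[3] = -3 - 2·3 = -9
T[4] = -(-9) - 2·(-6) = 21
T[5] = -21 - 2·3 = -27
T[6] = -(-27) - 2·(-9) = 45
T[7] = -45 - 2·21 = -87
T[8] = -(-87) - 2·(-27) = 141
T[9] = -141 - 2·45 = -231
T[10] = -(-231) - 2·(-87) = 405

405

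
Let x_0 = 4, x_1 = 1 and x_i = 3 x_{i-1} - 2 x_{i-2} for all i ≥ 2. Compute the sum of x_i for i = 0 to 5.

x_2 = 3*1 - 2*4 = -5
x_3 = 3*(-5) - 2*1 = -17
x_4 = 3*(-17) - 2*(-5) = -41
x_5 = 3*(-41) - 2*(-17) = -89
Sum = 4 + 1 + (-5) + (-17) + (-41) + (-89) = -147

-147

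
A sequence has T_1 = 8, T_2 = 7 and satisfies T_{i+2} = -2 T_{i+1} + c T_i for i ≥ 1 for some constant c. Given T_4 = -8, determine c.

4

T_3 = -14 + 8c
T_4 = 28 - 9c
So 28 - 9c = -8, giving c = 4.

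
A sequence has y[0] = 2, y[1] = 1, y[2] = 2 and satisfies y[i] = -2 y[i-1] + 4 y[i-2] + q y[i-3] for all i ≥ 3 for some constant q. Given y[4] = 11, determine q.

-1

y[3] = 2q
y[4] = 8 - 3q
So 8 - 3q = 11, giving q = -1.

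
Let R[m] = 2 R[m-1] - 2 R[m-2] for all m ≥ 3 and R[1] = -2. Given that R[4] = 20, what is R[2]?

6

Let R[2] = z.
R[3] = 4 + 2z
R[4] = 8 + 2z
So 8 + 2z = 20, giving z = 6.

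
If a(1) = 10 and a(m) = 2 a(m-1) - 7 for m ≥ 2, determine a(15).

49159

The fixed point is -7/(1 - 2) = 7, so a(m) - 7 = 2(a(m-1) - 7).
Hence a(m) = 3·2^{m-1} + 7.
a(15) = 3·2^{14} + 7 = 3·16384 + 7 = 49159.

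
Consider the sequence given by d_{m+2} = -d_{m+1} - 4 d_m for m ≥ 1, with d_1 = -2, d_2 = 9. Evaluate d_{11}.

d_3 = -9 - 4*(-2) = -1
d_4 = -(-1) - 4*9 = -35
d_5 = -(-35) - 4*(-1) = 39
d_6 = -39 - 4*(-35) = 101
d_7 = -101 - 4*39 = -257
d_8 = -(-257) - 4*101 = -147
d_9 = -(-147) - 4*(-257) = 1175
d_{10} = -1175 - 4*(-147) = -587
d_{11} = -(-587) - 4*1175 = -4113

-4113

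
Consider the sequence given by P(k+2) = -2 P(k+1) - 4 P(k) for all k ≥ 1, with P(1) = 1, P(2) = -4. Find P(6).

P(3) = -2*(-4) - 4*1 = 4
P(4) = -2*4 - 4*(-4) = 8
P(5) = -2*8 - 4*4 = -32
P(6) = -2*(-32) - 4*8 = 32

32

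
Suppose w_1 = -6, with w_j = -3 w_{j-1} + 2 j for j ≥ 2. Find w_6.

1674

w_2 = -3·(-6) + 4 = 22
w_3 = -3·22 + 6 = -60
w_4 = -3·(-60) + 8 = 188
w_5 = -3·188 + 10 = -554
w_6 = -3·(-554) + 12 = 1674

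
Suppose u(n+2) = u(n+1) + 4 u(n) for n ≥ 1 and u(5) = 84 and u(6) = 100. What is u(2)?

-4

Rearranging, u(n-2) = (u(n) - u(n-1)) / 4.
u(4) = (100 - 84) / 4 = 16/4 = 4
u(3) = (84 - 4) / 4 = 80/4 = 20
u(2) = (4 - 20) / 4 = -16/4 = -4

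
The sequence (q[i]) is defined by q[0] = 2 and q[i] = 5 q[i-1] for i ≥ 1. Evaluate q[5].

6250

q[1] = 5·2 = 10
q[2] = 5·10 = 50
q[3] = 5·50 = 250
q[4] = 5·250 = 1250
q[5] = 5·1250 = 6250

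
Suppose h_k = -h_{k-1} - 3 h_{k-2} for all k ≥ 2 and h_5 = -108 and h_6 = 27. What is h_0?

7

Rearranging, h_{k-2} = (h_k + h_{k-1}) / -3.
h_4 = (27 + (-108)) / -3 = -81/-3 = 27
h_3 = (-108 + 27) / -3 = -81/-3 = 27
h_2 = (27 + 27) / -3 = 54/-3 = -18
h_1 = (27 + (-18)) / -3 = 9/-3 = -3
h_0 = (-18 + (-3)) / -3 = -21/-3 = 7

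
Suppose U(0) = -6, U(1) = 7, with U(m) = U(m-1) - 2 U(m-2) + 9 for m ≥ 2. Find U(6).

-4

U(2) = 7 - 2(-6) + 9 = 28
U(3) = 28 - 2(7) + 9 = 23
U(4) = 23 - 2(28) + 9 = -24
U(5) = (-24) - 2(23) + 9 = -61
U(6) = (-61) - 2(-24) + 9 = -4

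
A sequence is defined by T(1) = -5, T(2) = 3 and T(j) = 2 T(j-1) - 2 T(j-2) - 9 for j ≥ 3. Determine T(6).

T(3) = 2(3) - 2(-5) - 9 = 7
T(4) = 2(7) - 2(3) - 9 = -1
T(5) = 2(-1) - 2(7) - 9 = -25
T(6) = 2(-25) - 2(-1) - 9 = -57

-57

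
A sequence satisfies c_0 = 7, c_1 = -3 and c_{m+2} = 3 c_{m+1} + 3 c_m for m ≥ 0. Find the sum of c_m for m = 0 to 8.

32128

c_2 = 3(-3) + 3(7) = 12
c_3 = 3(12) + 3(-3) = 27
c_4 = 3(27) + 3(12) = 117
c_5 = 3(117) + 3(27) = 432
c_6 = 3(432) + 3(117) = 1647
c_7 = 3(1647) + 3(432) = 6237
c_8 = 3(6237) + 3(1647) = 23652
Sum = 7 + (-3) + 12 + 27 + 117 + 432 + 1647 + 6237 + 23652 = 32128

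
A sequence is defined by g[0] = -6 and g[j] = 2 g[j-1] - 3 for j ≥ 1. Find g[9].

-4605

g[1] = 2*(-6) - 3 = -15
g[2] = 2*(-15) - 3 = -33
g[3] = 2*(-33) - 3 = -69
g[4] = 2*(-69) - 3 = -141
g[5] = 2*(-141) - 3 = -285
g[6] = 2*(-285) - 3 = -573
g[7] = 2*(-573) - 3 = -1149
g[8] = 2*(-1149) - 3 = -2301
g[9] = 2*(-2301) - 3 = -4605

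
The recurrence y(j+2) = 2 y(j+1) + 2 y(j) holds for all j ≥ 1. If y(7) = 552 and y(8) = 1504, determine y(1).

9

Rearranging, y(j-2) = (y(j) - 2 y(j-1)) / 2.
y(6) = (1504 - 2*552) / 2 = 400/2 = 200
y(5) = (552 - 2*200) / 2 = 152/2 = 76
y(4) = (200 - 2*76) / 2 = 48/2 = 24
y(3) = (76 - 2*24) / 2 = 28/2 = 14
y(2) = (24 - 2*14) / 2 = -4/2 = -2
y(1) = (14 - 2*(-2)) / 2 = 18/2 = 9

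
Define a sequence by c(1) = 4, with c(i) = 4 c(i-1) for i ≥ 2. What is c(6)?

c(2) = 4·4 = 16
c(3) = 4·16 = 64
c(4) = 4·64 = 256
c(5) = 4·256 = 1024
c(6) = 4·1024 = 4096

4096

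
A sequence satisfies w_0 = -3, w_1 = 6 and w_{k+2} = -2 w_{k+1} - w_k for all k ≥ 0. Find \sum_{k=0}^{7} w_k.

12

w_2 = -2*6 - (-3) = -9
w_3 = -2*(-9) - 6 = 12
w_4 = -2*12 - (-9) = -15
w_5 = -2*(-15) - 12 = 18
w_6 = -2*18 - (-15) = -21
w_7 = -2*(-21) - 18 = 24
Sum = (-3) + 6 + (-9) + 12 + (-15) + 18 + (-21) + 24 = 12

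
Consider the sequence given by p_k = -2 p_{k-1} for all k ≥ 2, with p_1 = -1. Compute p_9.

-256

p_2 = -2(-1) = 2
p_3 = -2(2) = -4
p_4 = -2(-4) = 8
p_5 = -2(8) = -16
p_6 = -2(-16) = 32
p_7 = -2(32) = -64
p_8 = -2(-64) = 128
p_9 = -2(128) = -256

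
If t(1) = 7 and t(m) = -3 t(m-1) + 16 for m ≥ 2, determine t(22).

-31381059605

The fixed point is 16/(1 + 3) = 4, so t(m) - 4 = -3(t(m-1) - 4).
Hence t(m) = 3·(-3)^{m-1} + 4.
t(22) = 3·(-3)^{21} + 4 = 3·-10460353203 + 4 = -31381059605.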